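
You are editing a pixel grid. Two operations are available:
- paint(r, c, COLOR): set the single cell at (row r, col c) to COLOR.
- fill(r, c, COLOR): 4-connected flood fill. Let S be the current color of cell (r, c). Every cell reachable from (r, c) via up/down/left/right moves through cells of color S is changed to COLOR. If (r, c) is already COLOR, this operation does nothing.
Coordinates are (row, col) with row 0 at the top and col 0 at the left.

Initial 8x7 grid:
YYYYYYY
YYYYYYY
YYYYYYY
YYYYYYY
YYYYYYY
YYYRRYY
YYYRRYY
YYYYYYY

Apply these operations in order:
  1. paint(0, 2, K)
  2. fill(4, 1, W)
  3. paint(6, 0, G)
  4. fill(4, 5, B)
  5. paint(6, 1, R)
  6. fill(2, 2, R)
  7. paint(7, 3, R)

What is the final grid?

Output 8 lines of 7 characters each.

After op 1 paint(0,2,K):
YYKYYYY
YYYYYYY
YYYYYYY
YYYYYYY
YYYYYYY
YYYRRYY
YYYRRYY
YYYYYYY
After op 2 fill(4,1,W) [51 cells changed]:
WWKWWWW
WWWWWWW
WWWWWWW
WWWWWWW
WWWWWWW
WWWRRWW
WWWRRWW
WWWWWWW
After op 3 paint(6,0,G):
WWKWWWW
WWWWWWW
WWWWWWW
WWWWWWW
WWWWWWW
WWWRRWW
GWWRRWW
WWWWWWW
After op 4 fill(4,5,B) [50 cells changed]:
BBKBBBB
BBBBBBB
BBBBBBB
BBBBBBB
BBBBBBB
BBBRRBB
GBBRRBB
BBBBBBB
After op 5 paint(6,1,R):
BBKBBBB
BBBBBBB
BBBBBBB
BBBBBBB
BBBBBBB
BBBRRBB
GRBRRBB
BBBBBBB
After op 6 fill(2,2,R) [49 cells changed]:
RRKRRRR
RRRRRRR
RRRRRRR
RRRRRRR
RRRRRRR
RRRRRRR
GRRRRRR
RRRRRRR
After op 7 paint(7,3,R):
RRKRRRR
RRRRRRR
RRRRRRR
RRRRRRR
RRRRRRR
RRRRRRR
GRRRRRR
RRRRRRR

Answer: RRKRRRR
RRRRRRR
RRRRRRR
RRRRRRR
RRRRRRR
RRRRRRR
GRRRRRR
RRRRRRR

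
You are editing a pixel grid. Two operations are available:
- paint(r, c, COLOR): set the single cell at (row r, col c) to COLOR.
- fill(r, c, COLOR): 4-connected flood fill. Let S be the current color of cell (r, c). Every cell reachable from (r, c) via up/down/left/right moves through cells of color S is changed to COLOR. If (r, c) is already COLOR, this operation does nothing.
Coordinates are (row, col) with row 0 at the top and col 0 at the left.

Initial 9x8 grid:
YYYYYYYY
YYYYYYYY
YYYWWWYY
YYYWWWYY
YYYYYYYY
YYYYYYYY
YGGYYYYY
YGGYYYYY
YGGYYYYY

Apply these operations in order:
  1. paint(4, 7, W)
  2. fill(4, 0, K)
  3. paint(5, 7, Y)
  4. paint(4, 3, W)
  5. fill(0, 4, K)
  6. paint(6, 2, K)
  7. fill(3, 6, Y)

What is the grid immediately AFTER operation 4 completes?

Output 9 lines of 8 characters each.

Answer: KKKKKKKK
KKKKKKKK
KKKWWWKK
KKKWWWKK
KKKWKKKW
KKKKKKKY
KGGKKKKK
KGGKKKKK
KGGKKKKK

Derivation:
After op 1 paint(4,7,W):
YYYYYYYY
YYYYYYYY
YYYWWWYY
YYYWWWYY
YYYYYYYW
YYYYYYYY
YGGYYYYY
YGGYYYYY
YGGYYYYY
After op 2 fill(4,0,K) [59 cells changed]:
KKKKKKKK
KKKKKKKK
KKKWWWKK
KKKWWWKK
KKKKKKKW
KKKKKKKK
KGGKKKKK
KGGKKKKK
KGGKKKKK
After op 3 paint(5,7,Y):
KKKKKKKK
KKKKKKKK
KKKWWWKK
KKKWWWKK
KKKKKKKW
KKKKKKKY
KGGKKKKK
KGGKKKKK
KGGKKKKK
After op 4 paint(4,3,W):
KKKKKKKK
KKKKKKKK
KKKWWWKK
KKKWWWKK
KKKWKKKW
KKKKKKKY
KGGKKKKK
KGGKKKKK
KGGKKKKK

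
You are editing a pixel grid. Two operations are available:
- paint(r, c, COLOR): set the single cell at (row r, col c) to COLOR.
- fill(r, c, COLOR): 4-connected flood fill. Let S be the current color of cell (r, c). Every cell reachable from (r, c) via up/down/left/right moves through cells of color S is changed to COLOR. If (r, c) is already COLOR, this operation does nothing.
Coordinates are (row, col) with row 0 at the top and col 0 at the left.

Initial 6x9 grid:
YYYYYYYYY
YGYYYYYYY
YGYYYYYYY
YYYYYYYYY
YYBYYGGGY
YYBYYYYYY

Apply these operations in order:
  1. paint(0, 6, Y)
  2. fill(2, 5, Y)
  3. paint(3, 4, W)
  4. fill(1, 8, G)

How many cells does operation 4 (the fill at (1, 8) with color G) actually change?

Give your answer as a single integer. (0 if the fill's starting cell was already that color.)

Answer: 46

Derivation:
After op 1 paint(0,6,Y):
YYYYYYYYY
YGYYYYYYY
YGYYYYYYY
YYYYYYYYY
YYBYYGGGY
YYBYYYYYY
After op 2 fill(2,5,Y) [0 cells changed]:
YYYYYYYYY
YGYYYYYYY
YGYYYYYYY
YYYYYYYYY
YYBYYGGGY
YYBYYYYYY
After op 3 paint(3,4,W):
YYYYYYYYY
YGYYYYYYY
YGYYYYYYY
YYYYWYYYY
YYBYYGGGY
YYBYYYYYY
After op 4 fill(1,8,G) [46 cells changed]:
GGGGGGGGG
GGGGGGGGG
GGGGGGGGG
GGGGWGGGG
GGBGGGGGG
GGBGGGGGG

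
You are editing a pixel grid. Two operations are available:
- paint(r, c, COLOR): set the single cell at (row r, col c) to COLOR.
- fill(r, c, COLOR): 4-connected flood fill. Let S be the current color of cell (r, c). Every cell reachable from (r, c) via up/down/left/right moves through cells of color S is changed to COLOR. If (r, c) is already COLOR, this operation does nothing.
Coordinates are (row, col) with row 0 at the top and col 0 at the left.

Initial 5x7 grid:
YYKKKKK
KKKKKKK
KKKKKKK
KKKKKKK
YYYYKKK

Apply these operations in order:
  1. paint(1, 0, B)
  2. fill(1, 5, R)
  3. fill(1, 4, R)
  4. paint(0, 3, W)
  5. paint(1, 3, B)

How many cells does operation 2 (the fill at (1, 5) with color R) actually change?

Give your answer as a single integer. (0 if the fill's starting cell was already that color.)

After op 1 paint(1,0,B):
YYKKKKK
BKKKKKK
KKKKKKK
KKKKKKK
YYYYKKK
After op 2 fill(1,5,R) [28 cells changed]:
YYRRRRR
BRRRRRR
RRRRRRR
RRRRRRR
YYYYRRR

Answer: 28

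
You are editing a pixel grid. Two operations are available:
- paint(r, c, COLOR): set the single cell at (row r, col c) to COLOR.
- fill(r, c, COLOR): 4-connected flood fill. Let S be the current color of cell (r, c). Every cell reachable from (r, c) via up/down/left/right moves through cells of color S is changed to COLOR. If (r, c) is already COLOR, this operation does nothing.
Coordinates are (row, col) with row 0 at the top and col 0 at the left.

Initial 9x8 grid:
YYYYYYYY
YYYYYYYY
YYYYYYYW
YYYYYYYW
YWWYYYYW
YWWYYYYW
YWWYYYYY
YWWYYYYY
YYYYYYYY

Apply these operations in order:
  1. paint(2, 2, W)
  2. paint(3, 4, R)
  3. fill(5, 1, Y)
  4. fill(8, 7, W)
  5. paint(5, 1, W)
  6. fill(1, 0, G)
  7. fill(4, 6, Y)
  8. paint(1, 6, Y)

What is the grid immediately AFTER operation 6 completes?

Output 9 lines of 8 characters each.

After op 1 paint(2,2,W):
YYYYYYYY
YYYYYYYY
YYWYYYYW
YYYYYYYW
YWWYYYYW
YWWYYYYW
YWWYYYYY
YWWYYYYY
YYYYYYYY
After op 2 paint(3,4,R):
YYYYYYYY
YYYYYYYY
YYWYYYYW
YYYYRYYW
YWWYYYYW
YWWYYYYW
YWWYYYYY
YWWYYYYY
YYYYYYYY
After op 3 fill(5,1,Y) [8 cells changed]:
YYYYYYYY
YYYYYYYY
YYWYYYYW
YYYYRYYW
YYYYYYYW
YYYYYYYW
YYYYYYYY
YYYYYYYY
YYYYYYYY
After op 4 fill(8,7,W) [66 cells changed]:
WWWWWWWW
WWWWWWWW
WWWWWWWW
WWWWRWWW
WWWWWWWW
WWWWWWWW
WWWWWWWW
WWWWWWWW
WWWWWWWW
After op 5 paint(5,1,W):
WWWWWWWW
WWWWWWWW
WWWWWWWW
WWWWRWWW
WWWWWWWW
WWWWWWWW
WWWWWWWW
WWWWWWWW
WWWWWWWW
After op 6 fill(1,0,G) [71 cells changed]:
GGGGGGGG
GGGGGGGG
GGGGGGGG
GGGGRGGG
GGGGGGGG
GGGGGGGG
GGGGGGGG
GGGGGGGG
GGGGGGGG

Answer: GGGGGGGG
GGGGGGGG
GGGGGGGG
GGGGRGGG
GGGGGGGG
GGGGGGGG
GGGGGGGG
GGGGGGGG
GGGGGGGG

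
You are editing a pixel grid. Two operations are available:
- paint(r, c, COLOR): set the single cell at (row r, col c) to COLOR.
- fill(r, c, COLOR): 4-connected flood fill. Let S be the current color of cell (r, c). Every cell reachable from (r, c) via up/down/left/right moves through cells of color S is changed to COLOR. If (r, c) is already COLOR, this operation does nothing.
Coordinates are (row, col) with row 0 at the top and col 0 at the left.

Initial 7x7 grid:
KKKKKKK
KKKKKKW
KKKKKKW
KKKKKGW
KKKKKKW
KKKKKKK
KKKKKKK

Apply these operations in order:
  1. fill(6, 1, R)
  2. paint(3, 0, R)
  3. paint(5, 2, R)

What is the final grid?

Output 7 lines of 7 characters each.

Answer: RRRRRRR
RRRRRRW
RRRRRRW
RRRRRGW
RRRRRRW
RRRRRRR
RRRRRRR

Derivation:
After op 1 fill(6,1,R) [44 cells changed]:
RRRRRRR
RRRRRRW
RRRRRRW
RRRRRGW
RRRRRRW
RRRRRRR
RRRRRRR
After op 2 paint(3,0,R):
RRRRRRR
RRRRRRW
RRRRRRW
RRRRRGW
RRRRRRW
RRRRRRR
RRRRRRR
After op 3 paint(5,2,R):
RRRRRRR
RRRRRRW
RRRRRRW
RRRRRGW
RRRRRRW
RRRRRRR
RRRRRRR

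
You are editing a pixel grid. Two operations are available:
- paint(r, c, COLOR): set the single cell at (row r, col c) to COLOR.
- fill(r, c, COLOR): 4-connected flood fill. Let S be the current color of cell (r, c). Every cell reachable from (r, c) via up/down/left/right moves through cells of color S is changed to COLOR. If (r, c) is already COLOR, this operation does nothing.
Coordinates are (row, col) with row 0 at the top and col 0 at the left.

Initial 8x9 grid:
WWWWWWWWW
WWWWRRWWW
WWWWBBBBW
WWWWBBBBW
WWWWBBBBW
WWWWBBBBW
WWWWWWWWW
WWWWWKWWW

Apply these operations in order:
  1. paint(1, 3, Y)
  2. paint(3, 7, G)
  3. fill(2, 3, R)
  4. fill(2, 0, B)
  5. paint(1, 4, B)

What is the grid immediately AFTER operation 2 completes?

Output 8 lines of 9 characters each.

After op 1 paint(1,3,Y):
WWWWWWWWW
WWWYRRWWW
WWWWBBBBW
WWWWBBBBW
WWWWBBBBW
WWWWBBBBW
WWWWWWWWW
WWWWWKWWW
After op 2 paint(3,7,G):
WWWWWWWWW
WWWYRRWWW
WWWWBBBBW
WWWWBBBGW
WWWWBBBBW
WWWWBBBBW
WWWWWWWWW
WWWWWKWWW

Answer: WWWWWWWWW
WWWYRRWWW
WWWWBBBBW
WWWWBBBGW
WWWWBBBBW
WWWWBBBBW
WWWWWWWWW
WWWWWKWWW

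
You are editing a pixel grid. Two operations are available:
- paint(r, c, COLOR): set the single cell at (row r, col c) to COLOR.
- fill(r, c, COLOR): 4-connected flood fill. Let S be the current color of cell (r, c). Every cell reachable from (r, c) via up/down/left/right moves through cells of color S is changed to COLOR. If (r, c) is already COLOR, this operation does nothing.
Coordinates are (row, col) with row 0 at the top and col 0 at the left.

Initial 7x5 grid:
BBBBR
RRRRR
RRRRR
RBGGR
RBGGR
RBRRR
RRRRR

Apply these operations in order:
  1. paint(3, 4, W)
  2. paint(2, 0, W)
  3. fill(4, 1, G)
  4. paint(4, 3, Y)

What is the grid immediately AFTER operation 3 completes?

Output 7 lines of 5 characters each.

After op 1 paint(3,4,W):
BBBBR
RRRRR
RRRRR
RBGGW
RBGGR
RBRRR
RRRRR
After op 2 paint(2,0,W):
BBBBR
RRRRR
WRRRR
RBGGW
RBGGR
RBRRR
RRRRR
After op 3 fill(4,1,G) [3 cells changed]:
BBBBR
RRRRR
WRRRR
RGGGW
RGGGR
RGRRR
RRRRR

Answer: BBBBR
RRRRR
WRRRR
RGGGW
RGGGR
RGRRR
RRRRR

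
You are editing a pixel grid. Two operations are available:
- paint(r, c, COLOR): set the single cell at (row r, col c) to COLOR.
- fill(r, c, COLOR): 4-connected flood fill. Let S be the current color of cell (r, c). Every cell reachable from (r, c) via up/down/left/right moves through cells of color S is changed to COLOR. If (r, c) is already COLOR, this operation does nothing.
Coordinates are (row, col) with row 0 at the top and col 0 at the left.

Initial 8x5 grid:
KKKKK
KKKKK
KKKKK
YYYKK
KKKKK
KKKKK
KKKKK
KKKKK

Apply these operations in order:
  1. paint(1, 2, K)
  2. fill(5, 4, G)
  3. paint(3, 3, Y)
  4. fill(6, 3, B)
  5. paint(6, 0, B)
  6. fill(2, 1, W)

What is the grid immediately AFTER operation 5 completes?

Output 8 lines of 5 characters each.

Answer: BBBBB
BBBBB
BBBBB
YYYYB
BBBBB
BBBBB
BBBBB
BBBBB

Derivation:
After op 1 paint(1,2,K):
KKKKK
KKKKK
KKKKK
YYYKK
KKKKK
KKKKK
KKKKK
KKKKK
After op 2 fill(5,4,G) [37 cells changed]:
GGGGG
GGGGG
GGGGG
YYYGG
GGGGG
GGGGG
GGGGG
GGGGG
After op 3 paint(3,3,Y):
GGGGG
GGGGG
GGGGG
YYYYG
GGGGG
GGGGG
GGGGG
GGGGG
After op 4 fill(6,3,B) [36 cells changed]:
BBBBB
BBBBB
BBBBB
YYYYB
BBBBB
BBBBB
BBBBB
BBBBB
After op 5 paint(6,0,B):
BBBBB
BBBBB
BBBBB
YYYYB
BBBBB
BBBBB
BBBBB
BBBBB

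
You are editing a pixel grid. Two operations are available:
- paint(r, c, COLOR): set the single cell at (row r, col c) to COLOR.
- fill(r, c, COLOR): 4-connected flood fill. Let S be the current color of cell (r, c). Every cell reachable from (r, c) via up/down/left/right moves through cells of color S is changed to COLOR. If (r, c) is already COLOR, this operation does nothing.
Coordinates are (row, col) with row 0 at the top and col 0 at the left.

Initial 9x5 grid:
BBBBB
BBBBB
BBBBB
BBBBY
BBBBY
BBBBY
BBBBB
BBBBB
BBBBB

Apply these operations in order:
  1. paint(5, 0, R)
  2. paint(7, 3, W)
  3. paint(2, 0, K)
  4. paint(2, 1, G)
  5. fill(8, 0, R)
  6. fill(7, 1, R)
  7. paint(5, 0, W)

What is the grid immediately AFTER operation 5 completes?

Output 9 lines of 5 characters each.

After op 1 paint(5,0,R):
BBBBB
BBBBB
BBBBB
BBBBY
BBBBY
RBBBY
BBBBB
BBBBB
BBBBB
After op 2 paint(7,3,W):
BBBBB
BBBBB
BBBBB
BBBBY
BBBBY
RBBBY
BBBBB
BBBWB
BBBBB
After op 3 paint(2,0,K):
BBBBB
BBBBB
KBBBB
BBBBY
BBBBY
RBBBY
BBBBB
BBBWB
BBBBB
After op 4 paint(2,1,G):
BBBBB
BBBBB
KGBBB
BBBBY
BBBBY
RBBBY
BBBBB
BBBWB
BBBBB
After op 5 fill(8,0,R) [38 cells changed]:
RRRRR
RRRRR
KGRRR
RRRRY
RRRRY
RRRRY
RRRRR
RRRWR
RRRRR

Answer: RRRRR
RRRRR
KGRRR
RRRRY
RRRRY
RRRRY
RRRRR
RRRWR
RRRRR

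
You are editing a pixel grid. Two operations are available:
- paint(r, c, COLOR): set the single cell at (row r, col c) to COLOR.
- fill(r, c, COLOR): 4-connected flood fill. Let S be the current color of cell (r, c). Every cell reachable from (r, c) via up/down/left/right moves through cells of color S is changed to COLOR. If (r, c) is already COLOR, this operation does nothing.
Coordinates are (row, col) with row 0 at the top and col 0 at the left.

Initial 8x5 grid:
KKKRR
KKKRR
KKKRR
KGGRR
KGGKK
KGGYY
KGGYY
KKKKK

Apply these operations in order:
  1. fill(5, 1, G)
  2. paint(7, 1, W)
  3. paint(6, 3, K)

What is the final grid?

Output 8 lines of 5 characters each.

After op 1 fill(5,1,G) [0 cells changed]:
KKKRR
KKKRR
KKKRR
KGGRR
KGGKK
KGGYY
KGGYY
KKKKK
After op 2 paint(7,1,W):
KKKRR
KKKRR
KKKRR
KGGRR
KGGKK
KGGYY
KGGYY
KWKKK
After op 3 paint(6,3,K):
KKKRR
KKKRR
KKKRR
KGGRR
KGGKK
KGGYY
KGGKY
KWKKK

Answer: KKKRR
KKKRR
KKKRR
KGGRR
KGGKK
KGGYY
KGGKY
KWKKK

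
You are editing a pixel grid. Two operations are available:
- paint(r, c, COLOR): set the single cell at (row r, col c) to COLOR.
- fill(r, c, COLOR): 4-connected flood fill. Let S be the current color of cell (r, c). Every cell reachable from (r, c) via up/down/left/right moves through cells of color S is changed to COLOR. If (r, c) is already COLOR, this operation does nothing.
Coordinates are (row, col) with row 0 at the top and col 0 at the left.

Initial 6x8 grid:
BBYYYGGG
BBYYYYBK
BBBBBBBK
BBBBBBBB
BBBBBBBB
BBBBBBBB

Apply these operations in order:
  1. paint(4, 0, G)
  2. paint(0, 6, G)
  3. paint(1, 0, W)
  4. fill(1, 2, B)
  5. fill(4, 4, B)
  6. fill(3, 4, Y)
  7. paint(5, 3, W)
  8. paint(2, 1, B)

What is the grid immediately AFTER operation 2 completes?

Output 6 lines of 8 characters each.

After op 1 paint(4,0,G):
BBYYYGGG
BBYYYYBK
BBBBBBBK
BBBBBBBB
GBBBBBBB
BBBBBBBB
After op 2 paint(0,6,G):
BBYYYGGG
BBYYYYBK
BBBBBBBK
BBBBBBBB
GBBBBBBB
BBBBBBBB

Answer: BBYYYGGG
BBYYYYBK
BBBBBBBK
BBBBBBBB
GBBBBBBB
BBBBBBBB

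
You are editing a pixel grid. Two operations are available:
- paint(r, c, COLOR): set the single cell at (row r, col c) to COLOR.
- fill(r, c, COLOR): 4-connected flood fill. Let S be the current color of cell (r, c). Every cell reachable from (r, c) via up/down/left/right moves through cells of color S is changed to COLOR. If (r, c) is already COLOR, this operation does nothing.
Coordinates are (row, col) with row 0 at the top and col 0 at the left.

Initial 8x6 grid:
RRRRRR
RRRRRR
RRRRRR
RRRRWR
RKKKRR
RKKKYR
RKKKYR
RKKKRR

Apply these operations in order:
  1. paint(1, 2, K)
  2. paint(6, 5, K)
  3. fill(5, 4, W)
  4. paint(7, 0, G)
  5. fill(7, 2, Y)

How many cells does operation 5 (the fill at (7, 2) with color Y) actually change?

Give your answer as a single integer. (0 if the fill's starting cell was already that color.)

Answer: 12

Derivation:
After op 1 paint(1,2,K):
RRRRRR
RRKRRR
RRRRRR
RRRRWR
RKKKRR
RKKKYR
RKKKYR
RKKKRR
After op 2 paint(6,5,K):
RRRRRR
RRKRRR
RRRRRR
RRRRWR
RKKKRR
RKKKYR
RKKKYK
RKKKRR
After op 3 fill(5,4,W) [2 cells changed]:
RRRRRR
RRKRRR
RRRRRR
RRRRWR
RKKKRR
RKKKWR
RKKKWK
RKKKRR
After op 4 paint(7,0,G):
RRRRRR
RRKRRR
RRRRRR
RRRRWR
RKKKRR
RKKKWR
RKKKWK
GKKKRR
After op 5 fill(7,2,Y) [12 cells changed]:
RRRRRR
RRKRRR
RRRRRR
RRRRWR
RYYYRR
RYYYWR
RYYYWK
GYYYRR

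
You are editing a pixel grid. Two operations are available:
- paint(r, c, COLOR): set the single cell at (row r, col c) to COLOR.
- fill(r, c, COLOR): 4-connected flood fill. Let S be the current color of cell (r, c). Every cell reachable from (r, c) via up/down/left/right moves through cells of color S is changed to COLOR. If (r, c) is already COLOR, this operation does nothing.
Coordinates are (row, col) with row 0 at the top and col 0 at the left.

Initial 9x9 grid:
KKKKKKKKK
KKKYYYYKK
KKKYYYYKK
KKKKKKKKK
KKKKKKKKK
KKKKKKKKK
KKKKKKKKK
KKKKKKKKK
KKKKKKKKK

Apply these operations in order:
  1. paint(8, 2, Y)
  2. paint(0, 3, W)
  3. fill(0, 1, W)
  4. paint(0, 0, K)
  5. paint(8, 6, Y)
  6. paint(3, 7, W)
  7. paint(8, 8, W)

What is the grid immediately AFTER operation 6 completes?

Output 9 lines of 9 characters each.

Answer: KWWWWWWWW
WWWYYYYWW
WWWYYYYWW
WWWWWWWWW
WWWWWWWWW
WWWWWWWWW
WWWWWWWWW
WWWWWWWWW
WWYWWWYWW

Derivation:
After op 1 paint(8,2,Y):
KKKKKKKKK
KKKYYYYKK
KKKYYYYKK
KKKKKKKKK
KKKKKKKKK
KKKKKKKKK
KKKKKKKKK
KKKKKKKKK
KKYKKKKKK
After op 2 paint(0,3,W):
KKKWKKKKK
KKKYYYYKK
KKKYYYYKK
KKKKKKKKK
KKKKKKKKK
KKKKKKKKK
KKKKKKKKK
KKKKKKKKK
KKYKKKKKK
After op 3 fill(0,1,W) [71 cells changed]:
WWWWWWWWW
WWWYYYYWW
WWWYYYYWW
WWWWWWWWW
WWWWWWWWW
WWWWWWWWW
WWWWWWWWW
WWWWWWWWW
WWYWWWWWW
After op 4 paint(0,0,K):
KWWWWWWWW
WWWYYYYWW
WWWYYYYWW
WWWWWWWWW
WWWWWWWWW
WWWWWWWWW
WWWWWWWWW
WWWWWWWWW
WWYWWWWWW
After op 5 paint(8,6,Y):
KWWWWWWWW
WWWYYYYWW
WWWYYYYWW
WWWWWWWWW
WWWWWWWWW
WWWWWWWWW
WWWWWWWWW
WWWWWWWWW
WWYWWWYWW
After op 6 paint(3,7,W):
KWWWWWWWW
WWWYYYYWW
WWWYYYYWW
WWWWWWWWW
WWWWWWWWW
WWWWWWWWW
WWWWWWWWW
WWWWWWWWW
WWYWWWYWW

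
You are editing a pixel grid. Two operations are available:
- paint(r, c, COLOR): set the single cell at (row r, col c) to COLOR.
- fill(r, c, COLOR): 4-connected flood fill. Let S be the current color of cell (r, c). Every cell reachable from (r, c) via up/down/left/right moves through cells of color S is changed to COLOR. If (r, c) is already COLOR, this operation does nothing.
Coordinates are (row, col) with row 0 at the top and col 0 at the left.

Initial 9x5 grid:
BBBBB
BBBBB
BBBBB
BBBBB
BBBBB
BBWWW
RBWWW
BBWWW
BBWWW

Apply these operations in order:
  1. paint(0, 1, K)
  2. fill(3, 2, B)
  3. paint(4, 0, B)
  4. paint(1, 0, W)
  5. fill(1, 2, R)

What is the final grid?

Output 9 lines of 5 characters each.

After op 1 paint(0,1,K):
BKBBB
BBBBB
BBBBB
BBBBB
BBBBB
BBWWW
RBWWW
BBWWW
BBWWW
After op 2 fill(3,2,B) [0 cells changed]:
BKBBB
BBBBB
BBBBB
BBBBB
BBBBB
BBWWW
RBWWW
BBWWW
BBWWW
After op 3 paint(4,0,B):
BKBBB
BBBBB
BBBBB
BBBBB
BBBBB
BBWWW
RBWWW
BBWWW
BBWWW
After op 4 paint(1,0,W):
BKBBB
WBBBB
BBBBB
BBBBB
BBBBB
BBWWW
RBWWW
BBWWW
BBWWW
After op 5 fill(1,2,R) [29 cells changed]:
BKRRR
WRRRR
RRRRR
RRRRR
RRRRR
RRWWW
RRWWW
RRWWW
RRWWW

Answer: BKRRR
WRRRR
RRRRR
RRRRR
RRRRR
RRWWW
RRWWW
RRWWW
RRWWW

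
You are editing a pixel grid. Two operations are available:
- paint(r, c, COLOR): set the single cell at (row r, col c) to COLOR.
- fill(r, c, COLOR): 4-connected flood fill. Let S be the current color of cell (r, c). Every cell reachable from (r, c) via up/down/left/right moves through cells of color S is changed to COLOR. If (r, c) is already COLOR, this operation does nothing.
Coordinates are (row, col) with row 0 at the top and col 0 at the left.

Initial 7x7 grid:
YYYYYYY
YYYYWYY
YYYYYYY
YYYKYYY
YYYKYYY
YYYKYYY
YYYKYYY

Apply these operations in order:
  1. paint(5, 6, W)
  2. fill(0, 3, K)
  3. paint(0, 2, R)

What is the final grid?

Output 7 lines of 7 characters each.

After op 1 paint(5,6,W):
YYYYYYY
YYYYWYY
YYYYYYY
YYYKYYY
YYYKYYY
YYYKYYW
YYYKYYY
After op 2 fill(0,3,K) [43 cells changed]:
KKKKKKK
KKKKWKK
KKKKKKK
KKKKKKK
KKKKKKK
KKKKKKW
KKKKKKK
After op 3 paint(0,2,R):
KKRKKKK
KKKKWKK
KKKKKKK
KKKKKKK
KKKKKKK
KKKKKKW
KKKKKKK

Answer: KKRKKKK
KKKKWKK
KKKKKKK
KKKKKKK
KKKKKKK
KKKKKKW
KKKKKKK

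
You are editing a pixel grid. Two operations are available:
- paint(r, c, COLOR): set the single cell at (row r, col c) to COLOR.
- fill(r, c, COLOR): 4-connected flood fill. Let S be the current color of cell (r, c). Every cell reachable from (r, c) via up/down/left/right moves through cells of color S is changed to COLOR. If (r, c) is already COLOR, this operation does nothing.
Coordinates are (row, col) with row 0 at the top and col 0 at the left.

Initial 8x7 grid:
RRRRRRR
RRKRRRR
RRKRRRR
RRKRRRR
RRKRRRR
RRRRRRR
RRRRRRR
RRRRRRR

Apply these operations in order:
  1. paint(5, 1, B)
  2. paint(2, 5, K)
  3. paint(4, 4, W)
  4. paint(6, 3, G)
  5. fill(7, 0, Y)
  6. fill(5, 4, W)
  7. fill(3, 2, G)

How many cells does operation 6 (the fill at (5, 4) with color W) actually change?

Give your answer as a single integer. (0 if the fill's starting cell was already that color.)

Answer: 48

Derivation:
After op 1 paint(5,1,B):
RRRRRRR
RRKRRRR
RRKRRRR
RRKRRRR
RRKRRRR
RBRRRRR
RRRRRRR
RRRRRRR
After op 2 paint(2,5,K):
RRRRRRR
RRKRRRR
RRKRRKR
RRKRRRR
RRKRRRR
RBRRRRR
RRRRRRR
RRRRRRR
After op 3 paint(4,4,W):
RRRRRRR
RRKRRRR
RRKRRKR
RRKRRRR
RRKRWRR
RBRRRRR
RRRRRRR
RRRRRRR
After op 4 paint(6,3,G):
RRRRRRR
RRKRRRR
RRKRRKR
RRKRRRR
RRKRWRR
RBRRRRR
RRRGRRR
RRRRRRR
After op 5 fill(7,0,Y) [48 cells changed]:
YYYYYYY
YYKYYYY
YYKYYKY
YYKYYYY
YYKYWYY
YBYYYYY
YYYGYYY
YYYYYYY
After op 6 fill(5,4,W) [48 cells changed]:
WWWWWWW
WWKWWWW
WWKWWKW
WWKWWWW
WWKWWWW
WBWWWWW
WWWGWWW
WWWWWWW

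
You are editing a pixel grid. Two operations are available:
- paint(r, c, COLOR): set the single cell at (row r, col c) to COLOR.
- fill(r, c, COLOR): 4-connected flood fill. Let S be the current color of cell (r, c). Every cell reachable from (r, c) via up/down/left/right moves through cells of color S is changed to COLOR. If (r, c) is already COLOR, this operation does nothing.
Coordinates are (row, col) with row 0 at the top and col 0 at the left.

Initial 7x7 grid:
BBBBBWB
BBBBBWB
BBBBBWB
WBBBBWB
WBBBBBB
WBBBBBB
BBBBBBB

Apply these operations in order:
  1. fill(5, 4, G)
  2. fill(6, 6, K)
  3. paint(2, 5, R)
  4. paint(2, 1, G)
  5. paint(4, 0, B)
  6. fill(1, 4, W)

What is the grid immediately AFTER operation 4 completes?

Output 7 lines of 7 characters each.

Answer: KKKKKWK
KKKKKWK
KGKKKRK
WKKKKWK
WKKKKKK
WKKKKKK
KKKKKKK

Derivation:
After op 1 fill(5,4,G) [42 cells changed]:
GGGGGWG
GGGGGWG
GGGGGWG
WGGGGWG
WGGGGGG
WGGGGGG
GGGGGGG
After op 2 fill(6,6,K) [42 cells changed]:
KKKKKWK
KKKKKWK
KKKKKWK
WKKKKWK
WKKKKKK
WKKKKKK
KKKKKKK
After op 3 paint(2,5,R):
KKKKKWK
KKKKKWK
KKKKKRK
WKKKKWK
WKKKKKK
WKKKKKK
KKKKKKK
After op 4 paint(2,1,G):
KKKKKWK
KKKKKWK
KGKKKRK
WKKKKWK
WKKKKKK
WKKKKKK
KKKKKKK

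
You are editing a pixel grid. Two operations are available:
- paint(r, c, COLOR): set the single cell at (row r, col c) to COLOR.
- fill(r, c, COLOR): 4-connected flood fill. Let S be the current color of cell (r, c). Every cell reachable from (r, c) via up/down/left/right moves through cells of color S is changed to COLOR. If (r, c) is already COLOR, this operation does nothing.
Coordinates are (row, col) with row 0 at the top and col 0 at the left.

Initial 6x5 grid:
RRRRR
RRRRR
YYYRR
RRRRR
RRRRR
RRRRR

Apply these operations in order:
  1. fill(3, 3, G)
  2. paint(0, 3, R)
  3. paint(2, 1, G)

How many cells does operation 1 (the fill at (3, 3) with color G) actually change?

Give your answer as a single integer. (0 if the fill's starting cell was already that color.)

Answer: 27

Derivation:
After op 1 fill(3,3,G) [27 cells changed]:
GGGGG
GGGGG
YYYGG
GGGGG
GGGGG
GGGGG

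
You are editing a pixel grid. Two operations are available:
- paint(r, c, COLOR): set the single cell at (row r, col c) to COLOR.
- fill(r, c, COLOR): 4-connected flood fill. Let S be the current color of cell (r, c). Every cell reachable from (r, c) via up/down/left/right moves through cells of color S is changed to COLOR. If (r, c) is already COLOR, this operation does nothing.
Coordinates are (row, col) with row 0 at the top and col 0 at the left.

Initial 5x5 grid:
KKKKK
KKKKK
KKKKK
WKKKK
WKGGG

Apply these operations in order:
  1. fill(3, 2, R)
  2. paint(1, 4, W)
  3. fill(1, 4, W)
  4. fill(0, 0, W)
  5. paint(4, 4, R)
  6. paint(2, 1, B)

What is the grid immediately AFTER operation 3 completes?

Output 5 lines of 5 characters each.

After op 1 fill(3,2,R) [20 cells changed]:
RRRRR
RRRRR
RRRRR
WRRRR
WRGGG
After op 2 paint(1,4,W):
RRRRR
RRRRW
RRRRR
WRRRR
WRGGG
After op 3 fill(1,4,W) [0 cells changed]:
RRRRR
RRRRW
RRRRR
WRRRR
WRGGG

Answer: RRRRR
RRRRW
RRRRR
WRRRR
WRGGG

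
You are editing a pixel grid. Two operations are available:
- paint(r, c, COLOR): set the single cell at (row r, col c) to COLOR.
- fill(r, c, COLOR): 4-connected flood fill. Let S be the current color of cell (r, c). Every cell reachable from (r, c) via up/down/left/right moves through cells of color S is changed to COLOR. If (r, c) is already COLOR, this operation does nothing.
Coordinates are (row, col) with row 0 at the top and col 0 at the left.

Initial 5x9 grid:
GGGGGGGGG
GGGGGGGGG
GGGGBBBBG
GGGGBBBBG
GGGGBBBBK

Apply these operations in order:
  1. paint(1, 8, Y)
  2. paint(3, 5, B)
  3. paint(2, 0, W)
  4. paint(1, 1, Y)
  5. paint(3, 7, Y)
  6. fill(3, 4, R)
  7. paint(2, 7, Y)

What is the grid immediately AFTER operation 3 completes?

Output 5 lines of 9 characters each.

Answer: GGGGGGGGG
GGGGGGGGY
WGGGBBBBG
GGGGBBBBG
GGGGBBBBK

Derivation:
After op 1 paint(1,8,Y):
GGGGGGGGG
GGGGGGGGY
GGGGBBBBG
GGGGBBBBG
GGGGBBBBK
After op 2 paint(3,5,B):
GGGGGGGGG
GGGGGGGGY
GGGGBBBBG
GGGGBBBBG
GGGGBBBBK
After op 3 paint(2,0,W):
GGGGGGGGG
GGGGGGGGY
WGGGBBBBG
GGGGBBBBG
GGGGBBBBK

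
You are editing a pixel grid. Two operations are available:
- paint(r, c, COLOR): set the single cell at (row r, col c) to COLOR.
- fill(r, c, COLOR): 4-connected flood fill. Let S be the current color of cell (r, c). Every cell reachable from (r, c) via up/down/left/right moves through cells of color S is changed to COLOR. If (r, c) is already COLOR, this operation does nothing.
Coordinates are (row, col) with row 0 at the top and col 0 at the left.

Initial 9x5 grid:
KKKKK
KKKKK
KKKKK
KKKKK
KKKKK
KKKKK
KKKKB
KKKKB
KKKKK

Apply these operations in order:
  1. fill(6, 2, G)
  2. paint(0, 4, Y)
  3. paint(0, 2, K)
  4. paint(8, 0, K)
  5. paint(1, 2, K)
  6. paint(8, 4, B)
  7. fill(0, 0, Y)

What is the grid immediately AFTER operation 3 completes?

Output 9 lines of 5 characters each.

Answer: GGKGY
GGGGG
GGGGG
GGGGG
GGGGG
GGGGG
GGGGB
GGGGB
GGGGG

Derivation:
After op 1 fill(6,2,G) [43 cells changed]:
GGGGG
GGGGG
GGGGG
GGGGG
GGGGG
GGGGG
GGGGB
GGGGB
GGGGG
After op 2 paint(0,4,Y):
GGGGY
GGGGG
GGGGG
GGGGG
GGGGG
GGGGG
GGGGB
GGGGB
GGGGG
After op 3 paint(0,2,K):
GGKGY
GGGGG
GGGGG
GGGGG
GGGGG
GGGGG
GGGGB
GGGGB
GGGGG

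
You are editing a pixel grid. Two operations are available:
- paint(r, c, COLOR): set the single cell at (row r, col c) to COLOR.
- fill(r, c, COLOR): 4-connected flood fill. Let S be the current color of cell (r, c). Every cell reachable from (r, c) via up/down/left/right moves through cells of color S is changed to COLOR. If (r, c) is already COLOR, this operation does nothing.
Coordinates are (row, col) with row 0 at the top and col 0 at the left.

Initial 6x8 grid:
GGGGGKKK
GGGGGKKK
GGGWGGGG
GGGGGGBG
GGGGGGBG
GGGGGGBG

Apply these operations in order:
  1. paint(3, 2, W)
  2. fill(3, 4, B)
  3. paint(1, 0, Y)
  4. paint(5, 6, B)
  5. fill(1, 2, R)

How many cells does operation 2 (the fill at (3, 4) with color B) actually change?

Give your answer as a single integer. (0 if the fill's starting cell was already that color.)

Answer: 37

Derivation:
After op 1 paint(3,2,W):
GGGGGKKK
GGGGGKKK
GGGWGGGG
GGWGGGBG
GGGGGGBG
GGGGGGBG
After op 2 fill(3,4,B) [37 cells changed]:
BBBBBKKK
BBBBBKKK
BBBWBBBB
BBWBBBBB
BBBBBBBB
BBBBBBBB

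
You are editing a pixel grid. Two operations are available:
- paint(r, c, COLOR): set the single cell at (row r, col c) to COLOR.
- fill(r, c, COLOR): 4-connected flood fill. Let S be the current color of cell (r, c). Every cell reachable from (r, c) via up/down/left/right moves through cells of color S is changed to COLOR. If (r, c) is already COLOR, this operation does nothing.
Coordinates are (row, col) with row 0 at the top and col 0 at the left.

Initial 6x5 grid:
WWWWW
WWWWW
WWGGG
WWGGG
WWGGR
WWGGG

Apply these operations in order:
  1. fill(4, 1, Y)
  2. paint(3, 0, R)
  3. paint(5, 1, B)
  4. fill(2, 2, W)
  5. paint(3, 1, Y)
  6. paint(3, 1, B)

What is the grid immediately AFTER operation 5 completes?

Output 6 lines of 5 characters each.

After op 1 fill(4,1,Y) [18 cells changed]:
YYYYY
YYYYY
YYGGG
YYGGG
YYGGR
YYGGG
After op 2 paint(3,0,R):
YYYYY
YYYYY
YYGGG
RYGGG
YYGGR
YYGGG
After op 3 paint(5,1,B):
YYYYY
YYYYY
YYGGG
RYGGG
YYGGR
YBGGG
After op 4 fill(2,2,W) [11 cells changed]:
YYYYY
YYYYY
YYWWW
RYWWW
YYWWR
YBWWW
After op 5 paint(3,1,Y):
YYYYY
YYYYY
YYWWW
RYWWW
YYWWR
YBWWW

Answer: YYYYY
YYYYY
YYWWW
RYWWW
YYWWR
YBWWW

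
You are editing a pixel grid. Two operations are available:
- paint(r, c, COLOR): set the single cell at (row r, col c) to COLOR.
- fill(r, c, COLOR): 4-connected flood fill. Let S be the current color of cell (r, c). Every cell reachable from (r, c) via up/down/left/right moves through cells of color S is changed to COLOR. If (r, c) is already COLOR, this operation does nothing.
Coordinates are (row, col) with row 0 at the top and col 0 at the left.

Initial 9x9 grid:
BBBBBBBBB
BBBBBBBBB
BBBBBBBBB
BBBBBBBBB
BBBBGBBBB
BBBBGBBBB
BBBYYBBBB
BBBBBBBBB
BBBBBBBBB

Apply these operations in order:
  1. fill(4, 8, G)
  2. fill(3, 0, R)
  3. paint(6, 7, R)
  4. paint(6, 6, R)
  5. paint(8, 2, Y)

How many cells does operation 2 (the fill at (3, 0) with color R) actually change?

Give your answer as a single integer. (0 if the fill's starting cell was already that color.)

Answer: 79

Derivation:
After op 1 fill(4,8,G) [77 cells changed]:
GGGGGGGGG
GGGGGGGGG
GGGGGGGGG
GGGGGGGGG
GGGGGGGGG
GGGGGGGGG
GGGYYGGGG
GGGGGGGGG
GGGGGGGGG
After op 2 fill(3,0,R) [79 cells changed]:
RRRRRRRRR
RRRRRRRRR
RRRRRRRRR
RRRRRRRRR
RRRRRRRRR
RRRRRRRRR
RRRYYRRRR
RRRRRRRRR
RRRRRRRRR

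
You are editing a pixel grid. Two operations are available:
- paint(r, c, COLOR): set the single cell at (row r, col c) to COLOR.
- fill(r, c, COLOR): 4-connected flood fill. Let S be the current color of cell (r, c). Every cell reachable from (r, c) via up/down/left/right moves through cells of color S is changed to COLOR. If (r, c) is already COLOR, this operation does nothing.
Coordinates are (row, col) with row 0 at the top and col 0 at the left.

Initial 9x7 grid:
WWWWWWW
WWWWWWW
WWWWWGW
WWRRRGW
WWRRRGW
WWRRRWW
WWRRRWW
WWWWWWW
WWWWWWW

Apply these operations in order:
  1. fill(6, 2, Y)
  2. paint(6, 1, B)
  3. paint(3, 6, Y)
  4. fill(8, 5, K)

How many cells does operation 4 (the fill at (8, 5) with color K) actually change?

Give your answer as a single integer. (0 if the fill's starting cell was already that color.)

Answer: 46

Derivation:
After op 1 fill(6,2,Y) [12 cells changed]:
WWWWWWW
WWWWWWW
WWWWWGW
WWYYYGW
WWYYYGW
WWYYYWW
WWYYYWW
WWWWWWW
WWWWWWW
After op 2 paint(6,1,B):
WWWWWWW
WWWWWWW
WWWWWGW
WWYYYGW
WWYYYGW
WWYYYWW
WBYYYWW
WWWWWWW
WWWWWWW
After op 3 paint(3,6,Y):
WWWWWWW
WWWWWWW
WWWWWGW
WWYYYGY
WWYYYGW
WWYYYWW
WBYYYWW
WWWWWWW
WWWWWWW
After op 4 fill(8,5,K) [46 cells changed]:
KKKKKKK
KKKKKKK
KKKKKGK
KKYYYGY
KKYYYGK
KKYYYKK
KBYYYKK
KKKKKKK
KKKKKKK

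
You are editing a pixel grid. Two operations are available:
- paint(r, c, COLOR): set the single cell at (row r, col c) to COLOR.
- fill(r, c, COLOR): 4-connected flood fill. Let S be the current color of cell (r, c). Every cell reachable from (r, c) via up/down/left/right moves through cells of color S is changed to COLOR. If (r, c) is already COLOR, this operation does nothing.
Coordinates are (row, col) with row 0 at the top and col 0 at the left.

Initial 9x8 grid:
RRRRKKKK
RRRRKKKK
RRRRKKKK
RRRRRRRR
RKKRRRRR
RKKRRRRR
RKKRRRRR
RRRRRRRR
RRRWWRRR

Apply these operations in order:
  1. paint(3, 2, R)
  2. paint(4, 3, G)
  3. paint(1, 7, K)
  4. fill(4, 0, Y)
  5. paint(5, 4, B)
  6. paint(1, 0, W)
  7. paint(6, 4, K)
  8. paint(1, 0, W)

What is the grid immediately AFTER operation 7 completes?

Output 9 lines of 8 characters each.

Answer: YYYYKKKK
WYYYKKKK
YYYYKKKK
YYYYYYYY
YKKGYYYY
YKKYBYYY
YKKYKYYY
YYYYYYYY
YYYWWYYY

Derivation:
After op 1 paint(3,2,R):
RRRRKKKK
RRRRKKKK
RRRRKKKK
RRRRRRRR
RKKRRRRR
RKKRRRRR
RKKRRRRR
RRRRRRRR
RRRWWRRR
After op 2 paint(4,3,G):
RRRRKKKK
RRRRKKKK
RRRRKKKK
RRRRRRRR
RKKGRRRR
RKKRRRRR
RKKRRRRR
RRRRRRRR
RRRWWRRR
After op 3 paint(1,7,K):
RRRRKKKK
RRRRKKKK
RRRRKKKK
RRRRRRRR
RKKGRRRR
RKKRRRRR
RKKRRRRR
RRRRRRRR
RRRWWRRR
After op 4 fill(4,0,Y) [51 cells changed]:
YYYYKKKK
YYYYKKKK
YYYYKKKK
YYYYYYYY
YKKGYYYY
YKKYYYYY
YKKYYYYY
YYYYYYYY
YYYWWYYY
After op 5 paint(5,4,B):
YYYYKKKK
YYYYKKKK
YYYYKKKK
YYYYYYYY
YKKGYYYY
YKKYBYYY
YKKYYYYY
YYYYYYYY
YYYWWYYY
After op 6 paint(1,0,W):
YYYYKKKK
WYYYKKKK
YYYYKKKK
YYYYYYYY
YKKGYYYY
YKKYBYYY
YKKYYYYY
YYYYYYYY
YYYWWYYY
After op 7 paint(6,4,K):
YYYYKKKK
WYYYKKKK
YYYYKKKK
YYYYYYYY
YKKGYYYY
YKKYBYYY
YKKYKYYY
YYYYYYYY
YYYWWYYY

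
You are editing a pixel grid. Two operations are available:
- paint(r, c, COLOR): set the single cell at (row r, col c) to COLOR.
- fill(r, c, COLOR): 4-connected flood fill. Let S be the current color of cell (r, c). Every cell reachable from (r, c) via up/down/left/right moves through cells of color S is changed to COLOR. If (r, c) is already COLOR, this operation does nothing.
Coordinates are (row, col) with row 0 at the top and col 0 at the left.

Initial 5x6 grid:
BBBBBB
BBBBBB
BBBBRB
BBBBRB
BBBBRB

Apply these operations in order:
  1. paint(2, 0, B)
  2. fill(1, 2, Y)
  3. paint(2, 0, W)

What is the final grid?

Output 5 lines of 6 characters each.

After op 1 paint(2,0,B):
BBBBBB
BBBBBB
BBBBRB
BBBBRB
BBBBRB
After op 2 fill(1,2,Y) [27 cells changed]:
YYYYYY
YYYYYY
YYYYRY
YYYYRY
YYYYRY
After op 3 paint(2,0,W):
YYYYYY
YYYYYY
WYYYRY
YYYYRY
YYYYRY

Answer: YYYYYY
YYYYYY
WYYYRY
YYYYRY
YYYYRY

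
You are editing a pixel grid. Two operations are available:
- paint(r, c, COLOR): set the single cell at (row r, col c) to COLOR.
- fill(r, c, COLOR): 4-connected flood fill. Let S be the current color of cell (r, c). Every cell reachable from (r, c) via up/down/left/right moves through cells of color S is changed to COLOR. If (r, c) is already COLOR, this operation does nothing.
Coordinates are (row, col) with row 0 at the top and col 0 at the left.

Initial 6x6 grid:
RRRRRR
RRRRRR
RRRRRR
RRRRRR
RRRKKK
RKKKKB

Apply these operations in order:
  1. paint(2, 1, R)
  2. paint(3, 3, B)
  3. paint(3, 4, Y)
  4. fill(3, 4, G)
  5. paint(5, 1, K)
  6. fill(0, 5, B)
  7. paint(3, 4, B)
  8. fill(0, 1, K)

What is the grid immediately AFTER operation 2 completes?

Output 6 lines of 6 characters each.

After op 1 paint(2,1,R):
RRRRRR
RRRRRR
RRRRRR
RRRRRR
RRRKKK
RKKKKB
After op 2 paint(3,3,B):
RRRRRR
RRRRRR
RRRRRR
RRRBRR
RRRKKK
RKKKKB

Answer: RRRRRR
RRRRRR
RRRRRR
RRRBRR
RRRKKK
RKKKKB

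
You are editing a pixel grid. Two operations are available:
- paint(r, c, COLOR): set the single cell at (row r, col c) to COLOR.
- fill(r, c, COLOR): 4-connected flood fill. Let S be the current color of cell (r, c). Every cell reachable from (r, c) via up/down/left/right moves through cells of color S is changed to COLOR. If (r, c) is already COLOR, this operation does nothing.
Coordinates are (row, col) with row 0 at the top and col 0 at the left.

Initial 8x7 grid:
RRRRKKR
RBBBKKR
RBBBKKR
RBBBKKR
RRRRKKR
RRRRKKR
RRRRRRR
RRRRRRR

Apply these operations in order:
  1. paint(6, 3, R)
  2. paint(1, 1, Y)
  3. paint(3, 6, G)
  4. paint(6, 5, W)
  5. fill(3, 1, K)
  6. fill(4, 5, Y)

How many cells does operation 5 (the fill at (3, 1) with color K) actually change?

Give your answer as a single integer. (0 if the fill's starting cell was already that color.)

Answer: 8

Derivation:
After op 1 paint(6,3,R):
RRRRKKR
RBBBKKR
RBBBKKR
RBBBKKR
RRRRKKR
RRRRKKR
RRRRRRR
RRRRRRR
After op 2 paint(1,1,Y):
RRRRKKR
RYBBKKR
RBBBKKR
RBBBKKR
RRRRKKR
RRRRKKR
RRRRRRR
RRRRRRR
After op 3 paint(3,6,G):
RRRRKKR
RYBBKKR
RBBBKKR
RBBBKKG
RRRRKKR
RRRRKKR
RRRRRRR
RRRRRRR
After op 4 paint(6,5,W):
RRRRKKR
RYBBKKR
RBBBKKR
RBBBKKG
RRRRKKR
RRRRKKR
RRRRRWR
RRRRRRR
After op 5 fill(3,1,K) [8 cells changed]:
RRRRKKR
RYKKKKR
RKKKKKR
RKKKKKG
RRRRKKR
RRRRKKR
RRRRRWR
RRRRRRR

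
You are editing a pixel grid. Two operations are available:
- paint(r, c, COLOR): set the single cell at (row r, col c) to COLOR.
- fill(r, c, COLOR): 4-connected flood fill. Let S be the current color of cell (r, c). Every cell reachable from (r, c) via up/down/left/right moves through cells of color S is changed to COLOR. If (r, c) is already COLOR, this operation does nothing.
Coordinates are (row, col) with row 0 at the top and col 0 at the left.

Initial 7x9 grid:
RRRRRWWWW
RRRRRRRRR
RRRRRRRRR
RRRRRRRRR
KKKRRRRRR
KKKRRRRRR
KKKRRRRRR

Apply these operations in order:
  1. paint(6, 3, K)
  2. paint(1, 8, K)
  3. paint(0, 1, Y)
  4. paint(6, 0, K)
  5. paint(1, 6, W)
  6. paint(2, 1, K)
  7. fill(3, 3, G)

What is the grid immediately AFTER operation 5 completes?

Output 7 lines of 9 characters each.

After op 1 paint(6,3,K):
RRRRRWWWW
RRRRRRRRR
RRRRRRRRR
RRRRRRRRR
KKKRRRRRR
KKKRRRRRR
KKKKRRRRR
After op 2 paint(1,8,K):
RRRRRWWWW
RRRRRRRRK
RRRRRRRRR
RRRRRRRRR
KKKRRRRRR
KKKRRRRRR
KKKKRRRRR
After op 3 paint(0,1,Y):
RYRRRWWWW
RRRRRRRRK
RRRRRRRRR
RRRRRRRRR
KKKRRRRRR
KKKRRRRRR
KKKKRRRRR
After op 4 paint(6,0,K):
RYRRRWWWW
RRRRRRRRK
RRRRRRRRR
RRRRRRRRR
KKKRRRRRR
KKKRRRRRR
KKKKRRRRR
After op 5 paint(1,6,W):
RYRRRWWWW
RRRRRRWRK
RRRRRRRRR
RRRRRRRRR
KKKRRRRRR
KKKRRRRRR
KKKKRRRRR

Answer: RYRRRWWWW
RRRRRRWRK
RRRRRRRRR
RRRRRRRRR
KKKRRRRRR
KKKRRRRRR
KKKKRRRRR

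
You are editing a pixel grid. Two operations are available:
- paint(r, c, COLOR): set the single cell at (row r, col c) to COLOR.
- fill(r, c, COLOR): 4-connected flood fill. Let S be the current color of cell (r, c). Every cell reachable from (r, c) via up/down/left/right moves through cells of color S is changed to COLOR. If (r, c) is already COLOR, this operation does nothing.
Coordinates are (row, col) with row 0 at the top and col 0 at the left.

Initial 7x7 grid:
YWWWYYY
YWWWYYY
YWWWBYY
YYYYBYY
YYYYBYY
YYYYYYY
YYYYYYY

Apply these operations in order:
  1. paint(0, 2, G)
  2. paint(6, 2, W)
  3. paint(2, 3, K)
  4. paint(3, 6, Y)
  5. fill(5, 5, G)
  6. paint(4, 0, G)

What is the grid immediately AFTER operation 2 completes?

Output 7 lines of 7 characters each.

After op 1 paint(0,2,G):
YWGWYYY
YWWWYYY
YWWWBYY
YYYYBYY
YYYYBYY
YYYYYYY
YYYYYYY
After op 2 paint(6,2,W):
YWGWYYY
YWWWYYY
YWWWBYY
YYYYBYY
YYYYBYY
YYYYYYY
YYWYYYY

Answer: YWGWYYY
YWWWYYY
YWWWBYY
YYYYBYY
YYYYBYY
YYYYYYY
YYWYYYY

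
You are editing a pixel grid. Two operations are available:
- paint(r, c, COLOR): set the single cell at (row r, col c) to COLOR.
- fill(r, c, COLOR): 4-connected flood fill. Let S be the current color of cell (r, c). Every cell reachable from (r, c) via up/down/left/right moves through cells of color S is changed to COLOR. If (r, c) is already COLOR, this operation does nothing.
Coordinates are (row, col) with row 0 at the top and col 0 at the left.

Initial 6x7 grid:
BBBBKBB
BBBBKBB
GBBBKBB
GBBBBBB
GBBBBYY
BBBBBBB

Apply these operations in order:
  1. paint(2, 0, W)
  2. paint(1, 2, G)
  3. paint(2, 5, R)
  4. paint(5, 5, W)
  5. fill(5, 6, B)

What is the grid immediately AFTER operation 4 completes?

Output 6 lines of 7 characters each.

After op 1 paint(2,0,W):
BBBBKBB
BBBBKBB
WBBBKBB
GBBBBBB
GBBBBYY
BBBBBBB
After op 2 paint(1,2,G):
BBBBKBB
BBGBKBB
WBBBKBB
GBBBBBB
GBBBBYY
BBBBBBB
After op 3 paint(2,5,R):
BBBBKBB
BBGBKBB
WBBBKRB
GBBBBBB
GBBBBYY
BBBBBBB
After op 4 paint(5,5,W):
BBBBKBB
BBGBKBB
WBBBKRB
GBBBBBB
GBBBBYY
BBBBBWB

Answer: BBBBKBB
BBGBKBB
WBBBKRB
GBBBBBB
GBBBBYY
BBBBBWB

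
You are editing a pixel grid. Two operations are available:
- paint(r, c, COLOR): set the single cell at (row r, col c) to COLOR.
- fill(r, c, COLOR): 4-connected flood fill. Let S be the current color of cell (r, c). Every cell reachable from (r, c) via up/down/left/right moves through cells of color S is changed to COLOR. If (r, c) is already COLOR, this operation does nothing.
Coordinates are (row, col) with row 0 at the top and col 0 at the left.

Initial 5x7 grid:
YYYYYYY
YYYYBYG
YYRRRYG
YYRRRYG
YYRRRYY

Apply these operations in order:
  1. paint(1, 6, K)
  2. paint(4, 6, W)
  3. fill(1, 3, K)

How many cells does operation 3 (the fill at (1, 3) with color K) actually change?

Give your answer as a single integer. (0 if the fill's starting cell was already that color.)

After op 1 paint(1,6,K):
YYYYYYY
YYYYBYK
YYRRRYG
YYRRRYG
YYRRRYY
After op 2 paint(4,6,W):
YYYYYYY
YYYYBYK
YYRRRYG
YYRRRYG
YYRRRYW
After op 3 fill(1,3,K) [21 cells changed]:
KKKKKKK
KKKKBKK
KKRRRKG
KKRRRKG
KKRRRKW

Answer: 21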